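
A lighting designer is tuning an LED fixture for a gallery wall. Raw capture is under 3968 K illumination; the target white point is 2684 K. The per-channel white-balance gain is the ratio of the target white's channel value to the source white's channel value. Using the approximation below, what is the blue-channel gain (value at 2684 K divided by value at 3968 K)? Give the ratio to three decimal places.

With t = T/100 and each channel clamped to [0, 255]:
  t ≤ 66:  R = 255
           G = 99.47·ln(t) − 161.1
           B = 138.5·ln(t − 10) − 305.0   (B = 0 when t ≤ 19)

0.523

At 3968 K (t = 39.68):
  B = 138.5·ln(39.68 − 10) − 305.0 = 138.5·ln 29.68 − 305.0 = 138.5·3.3905 − 305.0 = 164.581.
At 2684 K (t = 26.84):
  B = 138.5·ln(26.84 − 10) − 305.0 = 138.5·ln 16.84 − 305.0 = 138.5·2.8238 − 305.0 = 86.090.
Gain = 86.090 / 164.581 = 0.5231 → 0.523.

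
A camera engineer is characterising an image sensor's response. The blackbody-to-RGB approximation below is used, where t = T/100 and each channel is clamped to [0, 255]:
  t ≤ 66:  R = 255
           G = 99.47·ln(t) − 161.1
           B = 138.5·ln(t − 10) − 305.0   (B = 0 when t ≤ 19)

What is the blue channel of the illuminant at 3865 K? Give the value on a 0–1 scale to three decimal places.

0.626

t = 3865/100 = 38.65; the t ≤ 66 branch applies.
B = 138.5·ln(38.65 − 10) − 305.0 = 138.5·ln 28.65 − 305.0 = 138.5·3.3552 − 305.0 = 159.689.
On a 0–1 scale: 159.689/255 = 0.6262 → 0.626.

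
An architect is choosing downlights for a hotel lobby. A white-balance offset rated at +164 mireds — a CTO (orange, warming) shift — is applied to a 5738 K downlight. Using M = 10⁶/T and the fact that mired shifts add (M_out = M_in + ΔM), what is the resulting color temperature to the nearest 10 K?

M_in = 10⁶/5738 = 174.28 mireds.
M_out = 174.28 + (+164) = 338.28 mireds.
T_out = 10⁶/338.28 = 2956.2 K → 2960 K.

2960 K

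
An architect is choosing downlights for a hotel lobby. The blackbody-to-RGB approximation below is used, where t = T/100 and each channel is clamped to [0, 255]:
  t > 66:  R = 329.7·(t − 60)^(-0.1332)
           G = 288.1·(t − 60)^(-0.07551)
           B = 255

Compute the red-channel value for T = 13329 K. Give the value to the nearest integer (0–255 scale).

t = 13329/100 = 133.29; the t > 66 branch applies.
R = 329.7·(133.29 − 60)^(-0.1332) = 329.7·73.29^(-0.1332) = 329.7·0.56439 = 186.078.
Rounded: 186.

186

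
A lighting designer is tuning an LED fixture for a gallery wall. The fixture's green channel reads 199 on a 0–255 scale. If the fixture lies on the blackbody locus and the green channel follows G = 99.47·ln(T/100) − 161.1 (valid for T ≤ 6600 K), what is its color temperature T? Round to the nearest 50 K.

ln t = (199 + 161.1) / 99.47 = 3.6202.
t = e^3.6202 = 37.345.
T = 100·t = 3734 K → 3750 K to the nearest 50 K.

3750 K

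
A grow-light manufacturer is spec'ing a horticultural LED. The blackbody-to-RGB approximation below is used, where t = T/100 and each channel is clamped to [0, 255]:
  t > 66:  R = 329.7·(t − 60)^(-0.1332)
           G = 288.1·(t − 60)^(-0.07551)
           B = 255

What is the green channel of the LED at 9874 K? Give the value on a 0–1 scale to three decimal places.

t = 9874/100 = 98.74; the t > 66 branch applies.
G = 288.1·(98.74 − 60)^(-0.07551) = 288.1·38.74^(-0.07551) = 288.1·0.75871 = 218.585.
On a 0–1 scale: 218.585/255 = 0.8572 → 0.857.

0.857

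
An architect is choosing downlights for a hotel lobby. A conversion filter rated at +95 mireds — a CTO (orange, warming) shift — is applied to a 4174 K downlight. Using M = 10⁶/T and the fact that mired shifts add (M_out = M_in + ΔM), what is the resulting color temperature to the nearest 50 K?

M_in = 10⁶/4174 = 239.58 mireds.
M_out = 239.58 + (+95) = 334.58 mireds.
T_out = 10⁶/334.58 = 2988.8 K → 3000 K.

3000 K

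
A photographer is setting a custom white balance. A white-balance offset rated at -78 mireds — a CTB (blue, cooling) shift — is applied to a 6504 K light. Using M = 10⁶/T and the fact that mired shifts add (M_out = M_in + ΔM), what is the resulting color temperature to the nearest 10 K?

13200 K

M_in = 10⁶/6504 = 153.75 mireds.
M_out = 153.75 + (-78) = 75.75 mireds.
T_out = 10⁶/75.75 = 13201.1 K → 13200 K.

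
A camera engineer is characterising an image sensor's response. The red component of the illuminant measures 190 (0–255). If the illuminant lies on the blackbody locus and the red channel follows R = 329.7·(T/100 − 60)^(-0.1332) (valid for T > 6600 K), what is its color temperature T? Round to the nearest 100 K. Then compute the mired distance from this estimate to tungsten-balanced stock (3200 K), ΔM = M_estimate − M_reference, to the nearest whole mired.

(t − 60)^(-0.1332) = 190/329.7 = 0.57628.
t − 60 = 0.57628^(1/-0.1332) = 0.57628^(-7.508) = 62.667, so t = 122.667.
T = 100·t = 12267 K → 12300 K to the nearest 100 K.
M_estimate = 10⁶/12300 = 81.30; M_reference = 10⁶/3200 = 312.50.
ΔM = 81.30 − 312.50 = -231.20 → -231 mireds.

-231 mireds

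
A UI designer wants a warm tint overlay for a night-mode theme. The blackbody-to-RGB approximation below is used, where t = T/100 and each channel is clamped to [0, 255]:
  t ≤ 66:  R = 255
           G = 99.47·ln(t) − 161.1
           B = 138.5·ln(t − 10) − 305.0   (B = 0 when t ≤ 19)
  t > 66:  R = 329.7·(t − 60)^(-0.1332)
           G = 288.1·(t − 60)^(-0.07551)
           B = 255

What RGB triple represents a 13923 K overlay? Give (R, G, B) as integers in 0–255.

t = 13923/100 = 139.23; the t > 66 branch applies.
R = 329.7·(139.23 − 60)^(-0.1332) = 329.7·79.23^(-0.1332) = 329.7·0.55856 = 184.156.
G = 288.1·(139.23 − 60)^(-0.07551) = 288.1·79.23^(-0.07551) = 288.1·0.71881 = 207.090.
B = 255 by definition for t > 66.
Rounded: (184, 207, 255).

(184, 207, 255)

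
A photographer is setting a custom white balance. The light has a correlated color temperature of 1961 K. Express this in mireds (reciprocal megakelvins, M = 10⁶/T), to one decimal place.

M = 10⁶ / 1961 = 509.944 → 509.9 mireds.

509.9 mireds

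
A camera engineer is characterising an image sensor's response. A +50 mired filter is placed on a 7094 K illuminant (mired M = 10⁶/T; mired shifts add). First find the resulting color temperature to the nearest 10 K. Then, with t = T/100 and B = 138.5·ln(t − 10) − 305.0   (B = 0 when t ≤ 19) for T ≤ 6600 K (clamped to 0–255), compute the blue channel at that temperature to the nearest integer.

214

M_in = 10⁶/7094 = 140.96; M_out = 140.96 + (+50) = 190.96.
T_out = 10⁶/190.96 = 5236.6 K → 5240 K; t = 52.4.
B = 138.5·ln(52.4 − 10) − 305.0 = 138.5·ln 42.4 − 305.0 = 138.5·3.7471 − 305.0 = 213.980.
Rounded: 214.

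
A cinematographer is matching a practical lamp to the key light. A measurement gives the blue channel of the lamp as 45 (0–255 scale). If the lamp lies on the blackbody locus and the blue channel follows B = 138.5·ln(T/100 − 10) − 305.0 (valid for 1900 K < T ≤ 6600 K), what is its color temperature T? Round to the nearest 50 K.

ln(t − 10) = (45 + 305.0) / 138.5 = 2.5271.
t − 10 = e^2.5271 = 12.517, so t = 22.517.
T = 100·t = 2252 K → 2250 K to the nearest 50 K.

2250 K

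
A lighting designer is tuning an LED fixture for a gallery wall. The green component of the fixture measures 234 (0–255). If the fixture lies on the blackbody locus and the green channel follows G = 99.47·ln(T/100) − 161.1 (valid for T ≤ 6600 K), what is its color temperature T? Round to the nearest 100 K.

ln t = (234 + 161.1) / 99.47 = 3.9721.
t = e^3.9721 = 53.093.
T = 100·t = 5309 K → 5300 K to the nearest 100 K.

5300 K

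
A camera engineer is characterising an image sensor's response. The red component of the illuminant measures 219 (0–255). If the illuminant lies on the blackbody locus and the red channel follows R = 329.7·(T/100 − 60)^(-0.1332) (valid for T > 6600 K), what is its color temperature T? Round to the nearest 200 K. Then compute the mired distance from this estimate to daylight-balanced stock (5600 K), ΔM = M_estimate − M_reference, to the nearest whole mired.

(t − 60)^(-0.1332) = 219/329.7 = 0.66424.
t − 60 = 0.66424^(1/-0.1332) = 0.66424^(-7.508) = 21.572, so t = 81.572.
T = 100·t = 8157 K → 8200 K to the nearest 200 K.
M_estimate = 10⁶/8200 = 121.95; M_reference = 10⁶/5600 = 178.57.
ΔM = 121.95 − 178.57 = -56.62 → -57 mireds.

-57 mireds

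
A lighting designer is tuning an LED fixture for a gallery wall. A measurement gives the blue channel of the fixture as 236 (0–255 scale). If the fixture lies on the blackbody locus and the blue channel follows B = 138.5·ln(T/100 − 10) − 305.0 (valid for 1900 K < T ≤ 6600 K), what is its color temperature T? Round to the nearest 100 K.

ln(t − 10) = (236 + 305.0) / 138.5 = 3.9061.
t − 10 = e^3.9061 = 49.707, so t = 59.707.
T = 100·t = 5971 K → 6000 K to the nearest 100 K.

6000 K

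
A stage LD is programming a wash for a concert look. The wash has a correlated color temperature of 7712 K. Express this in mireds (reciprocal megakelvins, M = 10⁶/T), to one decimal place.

129.7 mireds

M = 10⁶ / 7712 = 129.668 → 129.7 mireds.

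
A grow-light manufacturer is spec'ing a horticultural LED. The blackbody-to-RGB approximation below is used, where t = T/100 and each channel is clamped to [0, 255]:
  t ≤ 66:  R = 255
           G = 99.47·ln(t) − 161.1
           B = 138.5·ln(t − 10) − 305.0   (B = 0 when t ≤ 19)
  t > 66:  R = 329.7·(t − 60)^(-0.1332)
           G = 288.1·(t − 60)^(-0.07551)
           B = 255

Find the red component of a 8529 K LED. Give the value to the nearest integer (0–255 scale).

214

t = 8529/100 = 85.29; the t > 66 branch applies.
R = 329.7·(85.29 − 60)^(-0.1332) = 329.7·25.29^(-0.1332) = 329.7·0.65032 = 214.411.
Rounded: 214.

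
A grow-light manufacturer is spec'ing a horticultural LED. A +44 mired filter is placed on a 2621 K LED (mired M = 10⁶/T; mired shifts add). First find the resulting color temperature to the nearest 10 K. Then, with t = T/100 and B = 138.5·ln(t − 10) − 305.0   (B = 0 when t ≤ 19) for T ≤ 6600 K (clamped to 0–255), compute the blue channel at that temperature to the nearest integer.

55

M_in = 10⁶/2621 = 381.53; M_out = 381.53 + (+44) = 425.53.
T_out = 10⁶/425.53 = 2350.0 K → 2350 K; t = 23.5.
B = 138.5·ln(23.5 − 10) − 305.0 = 138.5·ln 13.5 − 305.0 = 138.5·2.6027 − 305.0 = 55.473.
Rounded: 55.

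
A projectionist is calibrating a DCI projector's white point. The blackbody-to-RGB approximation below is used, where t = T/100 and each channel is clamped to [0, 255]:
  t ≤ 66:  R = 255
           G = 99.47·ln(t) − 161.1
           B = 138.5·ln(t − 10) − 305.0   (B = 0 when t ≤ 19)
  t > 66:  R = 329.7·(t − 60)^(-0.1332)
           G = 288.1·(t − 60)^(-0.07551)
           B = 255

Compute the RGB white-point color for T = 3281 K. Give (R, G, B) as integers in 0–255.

t = 3281/100 = 32.81; the t ≤ 66 branch applies.
R = 255 by definition for t ≤ 66.
G = 99.47·ln 32.81 − 161.1 = 99.47·3.4907 − 161.1 = 186.123.
B = 138.5·ln(32.81 − 10) − 305.0 = 138.5·ln 22.81 − 305.0 = 138.5·3.1272 − 305.0 = 128.117.
Rounded: (255, 186, 128).

(255, 186, 128)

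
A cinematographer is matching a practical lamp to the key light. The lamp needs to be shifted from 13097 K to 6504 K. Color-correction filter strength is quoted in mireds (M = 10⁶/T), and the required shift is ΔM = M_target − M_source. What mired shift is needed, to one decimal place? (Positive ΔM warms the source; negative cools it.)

+77.4 mireds

M_source = 10⁶/13097 = 76.353; M_target = 10⁶/6504 = 153.752.
ΔM = 153.752 − 76.353 = 77.398 → +77.4 mireds, a warming shift.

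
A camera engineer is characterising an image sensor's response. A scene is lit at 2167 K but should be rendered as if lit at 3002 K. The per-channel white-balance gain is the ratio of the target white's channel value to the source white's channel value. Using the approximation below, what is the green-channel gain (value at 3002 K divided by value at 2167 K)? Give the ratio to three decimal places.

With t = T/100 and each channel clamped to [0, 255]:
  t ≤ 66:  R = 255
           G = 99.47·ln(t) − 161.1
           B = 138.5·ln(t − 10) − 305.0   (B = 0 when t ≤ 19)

1.224

At 2167 K (t = 21.67):
  G = 99.47·ln 21.67 − 161.1 = 99.47·3.0759 − 161.1 = 144.863.
At 3002 K (t = 30.02):
  G = 99.47·ln 30.02 − 161.1 = 99.47·3.4019 − 161.1 = 177.283.
Gain = 177.283 / 144.863 = 1.2238 → 1.224.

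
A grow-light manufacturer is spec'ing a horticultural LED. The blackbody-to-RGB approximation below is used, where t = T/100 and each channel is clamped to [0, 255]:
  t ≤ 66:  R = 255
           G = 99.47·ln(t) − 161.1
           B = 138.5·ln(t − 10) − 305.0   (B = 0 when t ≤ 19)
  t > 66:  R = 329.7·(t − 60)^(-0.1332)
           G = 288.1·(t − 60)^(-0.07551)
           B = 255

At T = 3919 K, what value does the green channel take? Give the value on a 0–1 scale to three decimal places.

0.799

t = 3919/100 = 39.19; the t ≤ 66 branch applies.
G = 99.47·ln 39.19 − 161.1 = 99.47·3.6684 − 161.1 = 203.798.
On a 0–1 scale: 203.798/255 = 0.7992 → 0.799.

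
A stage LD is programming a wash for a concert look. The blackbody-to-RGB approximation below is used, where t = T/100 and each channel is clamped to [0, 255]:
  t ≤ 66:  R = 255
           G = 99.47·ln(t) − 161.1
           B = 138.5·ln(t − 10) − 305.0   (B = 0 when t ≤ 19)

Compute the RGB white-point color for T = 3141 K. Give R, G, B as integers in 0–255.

R=255, G=182, B=119

t = 3141/100 = 31.41; the t ≤ 66 branch applies.
R = 255 by definition for t ≤ 66.
G = 99.47·ln 31.41 − 161.1 = 99.47·3.4471 − 161.1 = 181.786.
B = 138.5·ln(31.41 − 10) − 305.0 = 138.5·ln 21.41 − 305.0 = 138.5·3.0639 − 305.0 = 119.344.
Rounded: (255, 182, 119).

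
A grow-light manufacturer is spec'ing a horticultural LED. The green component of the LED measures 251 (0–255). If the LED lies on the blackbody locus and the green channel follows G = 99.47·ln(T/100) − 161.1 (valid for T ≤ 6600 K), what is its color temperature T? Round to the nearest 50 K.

6300 K

ln t = (251 + 161.1) / 99.47 = 4.1430.
t = e^4.1430 = 62.989.
T = 100·t = 6299 K → 6300 K to the nearest 50 K.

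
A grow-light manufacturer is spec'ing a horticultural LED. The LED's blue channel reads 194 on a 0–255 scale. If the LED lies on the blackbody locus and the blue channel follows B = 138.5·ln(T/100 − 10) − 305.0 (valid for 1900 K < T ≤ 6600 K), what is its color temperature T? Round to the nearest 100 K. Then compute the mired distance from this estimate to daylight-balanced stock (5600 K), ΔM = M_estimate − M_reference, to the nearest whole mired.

+34 mireds

ln(t − 10) = (194 + 305.0) / 138.5 = 3.6029.
t − 10 = e^3.6029 = 36.704, so t = 46.704.
T = 100·t = 4670 K → 4700 K to the nearest 100 K.
M_estimate = 10⁶/4700 = 212.77; M_reference = 10⁶/5600 = 178.57.
ΔM = 212.77 − 178.57 = 34.19 → +34 mireds.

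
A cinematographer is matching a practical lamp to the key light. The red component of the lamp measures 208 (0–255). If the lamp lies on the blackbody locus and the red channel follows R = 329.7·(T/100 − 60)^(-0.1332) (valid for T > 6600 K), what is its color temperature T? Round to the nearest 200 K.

9200 K

(t − 60)^(-0.1332) = 208/329.7 = 0.63088.
t − 60 = 0.63088^(1/-0.1332) = 0.63088^(-7.508) = 31.763, so t = 91.763.
T = 100·t = 9176 K → 9200 K to the nearest 200 K.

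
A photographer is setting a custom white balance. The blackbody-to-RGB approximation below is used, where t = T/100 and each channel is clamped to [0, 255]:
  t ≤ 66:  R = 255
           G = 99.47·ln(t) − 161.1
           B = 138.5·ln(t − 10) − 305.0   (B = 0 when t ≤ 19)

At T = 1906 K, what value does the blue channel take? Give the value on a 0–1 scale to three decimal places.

0.001

t = 1906/100 = 19.06; the t ≤ 66 branch applies.
B = 138.5·ln(19.06 − 10) − 305.0 = 138.5·ln 9.06 − 305.0 = 138.5·2.2039 − 305.0 = 0.236.
On a 0–1 scale: 0.236/255 = 0.0009 → 0.001.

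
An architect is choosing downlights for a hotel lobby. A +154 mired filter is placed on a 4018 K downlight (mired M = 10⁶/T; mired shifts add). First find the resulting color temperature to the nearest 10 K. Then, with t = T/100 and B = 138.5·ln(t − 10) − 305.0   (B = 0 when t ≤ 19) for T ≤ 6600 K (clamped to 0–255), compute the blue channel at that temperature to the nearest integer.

M_in = 10⁶/4018 = 248.88; M_out = 248.88 + (+154) = 402.88.
T_out = 10⁶/402.88 = 2482.1 K → 2480 K; t = 24.8.
B = 138.5·ln(24.8 − 10) − 305.0 = 138.5·ln 14.8 − 305.0 = 138.5·2.6946 − 305.0 = 68.206.
Rounded: 68.

68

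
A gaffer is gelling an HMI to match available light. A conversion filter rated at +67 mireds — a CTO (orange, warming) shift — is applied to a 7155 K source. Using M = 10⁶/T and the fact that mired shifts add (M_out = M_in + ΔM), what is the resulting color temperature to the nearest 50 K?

M_in = 10⁶/7155 = 139.76 mireds.
M_out = 139.76 + (+67) = 206.76 mireds.
T_out = 10⁶/206.76 = 4836.5 K → 4850 K.

4850 K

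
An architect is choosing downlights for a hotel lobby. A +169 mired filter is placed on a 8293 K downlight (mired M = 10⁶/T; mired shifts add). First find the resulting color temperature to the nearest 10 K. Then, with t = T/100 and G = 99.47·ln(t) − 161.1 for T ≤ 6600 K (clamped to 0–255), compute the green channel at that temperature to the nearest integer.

191

M_in = 10⁶/8293 = 120.58; M_out = 120.58 + (+169) = 289.58.
T_out = 10⁶/289.58 = 3453.2 K → 3450 K; t = 34.5.
G = 99.47·ln 34.5 − 161.1 = 99.47·3.5410 − 161.1 = 191.119.
Rounded: 191.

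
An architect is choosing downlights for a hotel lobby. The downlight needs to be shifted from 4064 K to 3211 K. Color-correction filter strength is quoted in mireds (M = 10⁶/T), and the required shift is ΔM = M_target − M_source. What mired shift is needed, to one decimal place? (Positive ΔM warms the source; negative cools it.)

M_source = 10⁶/4064 = 246.063; M_target = 10⁶/3211 = 311.429.
ΔM = 311.429 − 246.063 = 65.366 → +65.4 mireds, a warming shift.

+65.4 mireds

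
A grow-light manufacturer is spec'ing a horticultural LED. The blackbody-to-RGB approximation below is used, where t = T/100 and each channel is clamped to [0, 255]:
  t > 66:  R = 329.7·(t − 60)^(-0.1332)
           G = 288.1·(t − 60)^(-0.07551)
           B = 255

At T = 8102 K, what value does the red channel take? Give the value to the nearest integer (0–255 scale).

220

t = 8102/100 = 81.02; the t > 66 branch applies.
R = 329.7·(81.02 − 60)^(-0.1332) = 329.7·21.02^(-0.1332) = 329.7·0.66654 = 219.758.
Rounded: 220.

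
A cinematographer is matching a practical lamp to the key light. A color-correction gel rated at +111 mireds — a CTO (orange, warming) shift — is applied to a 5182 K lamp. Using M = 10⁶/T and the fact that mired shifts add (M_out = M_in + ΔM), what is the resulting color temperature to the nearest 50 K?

M_in = 10⁶/5182 = 192.98 mireds.
M_out = 192.98 + (+111) = 303.98 mireds.
T_out = 10⁶/303.98 = 3289.7 K → 3300 K.

3300 K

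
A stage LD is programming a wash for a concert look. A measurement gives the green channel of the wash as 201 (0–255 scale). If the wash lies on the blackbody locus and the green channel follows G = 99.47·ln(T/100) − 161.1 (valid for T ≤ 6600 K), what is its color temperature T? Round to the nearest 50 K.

3800 K

ln t = (201 + 161.1) / 99.47 = 3.6403.
t = e^3.6403 = 38.103.
T = 100·t = 3810 K → 3800 K to the nearest 50 K.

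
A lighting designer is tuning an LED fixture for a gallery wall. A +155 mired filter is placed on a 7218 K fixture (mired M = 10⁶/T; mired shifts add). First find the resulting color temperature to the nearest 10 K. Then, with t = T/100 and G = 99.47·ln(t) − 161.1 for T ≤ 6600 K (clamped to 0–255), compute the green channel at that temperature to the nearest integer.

M_in = 10⁶/7218 = 138.54; M_out = 138.54 + (+155) = 293.54.
T_out = 10⁶/293.54 = 3406.7 K → 3410 K; t = 34.1.
G = 99.47·ln 34.1 − 161.1 = 99.47·3.5293 − 161.1 = 189.959.
Rounded: 190.

190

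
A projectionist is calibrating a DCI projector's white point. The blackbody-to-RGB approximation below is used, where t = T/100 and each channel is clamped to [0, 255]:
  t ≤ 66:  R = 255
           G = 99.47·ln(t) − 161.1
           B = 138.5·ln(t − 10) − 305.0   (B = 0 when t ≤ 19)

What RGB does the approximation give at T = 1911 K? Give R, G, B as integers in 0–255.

t = 1911/100 = 19.11; the t ≤ 66 branch applies.
R = 255 by definition for t ≤ 66.
G = 99.47·ln 19.11 − 161.1 = 99.47·2.9502 − 161.1 = 132.358.
B = 138.5·ln(19.11 − 10) − 305.0 = 138.5·ln 9.11 − 305.0 = 138.5·2.2094 − 305.0 = 0.998.
Rounded: (255, 132, 1).

R=255, G=132, B=1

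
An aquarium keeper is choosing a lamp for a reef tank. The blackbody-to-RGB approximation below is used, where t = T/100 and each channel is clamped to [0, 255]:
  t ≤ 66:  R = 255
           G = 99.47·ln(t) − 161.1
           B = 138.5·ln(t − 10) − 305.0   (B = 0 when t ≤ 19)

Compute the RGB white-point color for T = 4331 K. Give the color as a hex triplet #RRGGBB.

#FFD6B5

t = 4331/100 = 43.31; the t ≤ 66 branch applies.
R = 255 by definition for t ≤ 66.
G = 99.47·ln 43.31 − 161.1 = 99.47·3.7684 − 161.1 = 213.741.
B = 138.5·ln(43.31 − 10) − 305.0 = 138.5·ln 33.31 − 305.0 = 138.5·3.5059 − 305.0 = 180.561.
Rounded: (255, 214, 181).
In hex: #FFD6B5.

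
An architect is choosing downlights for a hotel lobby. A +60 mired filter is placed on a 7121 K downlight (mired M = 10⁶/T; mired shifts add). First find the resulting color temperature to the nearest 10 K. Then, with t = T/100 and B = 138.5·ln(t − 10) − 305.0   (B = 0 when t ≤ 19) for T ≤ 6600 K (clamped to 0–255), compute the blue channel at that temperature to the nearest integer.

M_in = 10⁶/7121 = 140.43; M_out = 140.43 + (+60) = 200.43.
T_out = 10⁶/200.43 = 4989.3 K → 4990 K; t = 49.9.
B = 138.5·ln(49.9 − 10) − 305.0 = 138.5·ln 39.9 − 305.0 = 138.5·3.6864 − 305.0 = 205.563.
Rounded: 206.

206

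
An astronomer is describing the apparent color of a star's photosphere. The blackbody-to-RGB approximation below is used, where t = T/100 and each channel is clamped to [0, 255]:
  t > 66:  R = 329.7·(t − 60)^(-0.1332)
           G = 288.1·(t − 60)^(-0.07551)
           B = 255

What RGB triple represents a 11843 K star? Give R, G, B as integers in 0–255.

R=192, G=212, B=255

t = 11843/100 = 118.43; the t > 66 branch applies.
R = 329.7·(118.43 − 60)^(-0.1332) = 329.7·58.43^(-0.1332) = 329.7·0.58168 = 191.780.
G = 288.1·(118.43 − 60)^(-0.07551) = 288.1·58.43^(-0.07551) = 288.1·0.73553 = 211.907.
B = 255 by definition for t > 66.
Rounded: (192, 212, 255).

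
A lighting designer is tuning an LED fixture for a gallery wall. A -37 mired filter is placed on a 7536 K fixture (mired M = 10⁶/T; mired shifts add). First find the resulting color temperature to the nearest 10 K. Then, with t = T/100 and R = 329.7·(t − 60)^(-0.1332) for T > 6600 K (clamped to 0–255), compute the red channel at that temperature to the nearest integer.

199

M_in = 10⁶/7536 = 132.70; M_out = 132.70 + (-37) = 95.70.
T_out = 10⁶/95.70 = 10449.7 K → 10450 K; t = 104.5.
R = 329.7·(104.5 − 60)^(-0.1332) = 329.7·44.5^(-0.1332) = 329.7·0.60317 = 198.865.
Rounded: 199.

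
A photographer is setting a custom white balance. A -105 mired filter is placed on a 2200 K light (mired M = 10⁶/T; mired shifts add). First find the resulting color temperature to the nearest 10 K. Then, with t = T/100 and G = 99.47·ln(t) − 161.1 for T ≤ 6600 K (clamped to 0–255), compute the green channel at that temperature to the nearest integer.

M_in = 10⁶/2200 = 454.55; M_out = 454.55 + (-105) = 349.55.
T_out = 10⁶/349.55 = 2860.9 K → 2860 K; t = 28.6.
G = 99.47·ln 28.6 − 161.1 = 99.47·3.3534 − 161.1 = 172.463.
Rounded: 172.

172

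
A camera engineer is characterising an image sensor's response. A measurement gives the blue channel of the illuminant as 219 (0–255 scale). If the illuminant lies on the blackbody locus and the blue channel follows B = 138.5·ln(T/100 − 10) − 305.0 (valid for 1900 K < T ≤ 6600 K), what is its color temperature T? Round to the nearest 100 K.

5400 K

ln(t − 10) = (219 + 305.0) / 138.5 = 3.7834.
t − 10 = e^3.7834 = 43.965, so t = 53.965.
T = 100·t = 5396 K → 5400 K to the nearest 100 K.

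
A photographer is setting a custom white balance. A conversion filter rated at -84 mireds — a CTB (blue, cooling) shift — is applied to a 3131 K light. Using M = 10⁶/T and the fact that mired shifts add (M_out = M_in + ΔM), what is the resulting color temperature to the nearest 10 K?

M_in = 10⁶/3131 = 319.39 mireds.
M_out = 319.39 + (-84) = 235.39 mireds.
T_out = 10⁶/235.39 = 4248.3 K → 4250 K.

4250 K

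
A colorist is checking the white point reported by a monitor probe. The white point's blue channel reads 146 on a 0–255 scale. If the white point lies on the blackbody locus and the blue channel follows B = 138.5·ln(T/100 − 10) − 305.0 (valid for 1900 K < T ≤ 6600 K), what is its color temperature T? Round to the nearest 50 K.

3600 K

ln(t − 10) = (146 + 305.0) / 138.5 = 3.2563.
t − 10 = e^3.2563 = 25.954, so t = 35.954.
T = 100·t = 3595 K → 3600 K to the nearest 50 K.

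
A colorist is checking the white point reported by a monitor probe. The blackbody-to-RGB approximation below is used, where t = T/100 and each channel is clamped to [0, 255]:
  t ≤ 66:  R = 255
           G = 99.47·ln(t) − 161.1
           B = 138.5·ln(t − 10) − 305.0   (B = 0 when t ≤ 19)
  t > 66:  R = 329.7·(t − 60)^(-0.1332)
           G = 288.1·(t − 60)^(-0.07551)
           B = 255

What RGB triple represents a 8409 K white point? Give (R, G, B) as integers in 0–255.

(216, 227, 255)

t = 8409/100 = 84.09; the t > 66 branch applies.
R = 329.7·(84.09 − 60)^(-0.1332) = 329.7·24.09^(-0.1332) = 329.7·0.65454 = 215.803.
G = 288.1·(84.09 − 60)^(-0.07551) = 288.1·24.09^(-0.07551) = 288.1·0.78643 = 226.569.
B = 255 by definition for t > 66.
Rounded: (216, 227, 255).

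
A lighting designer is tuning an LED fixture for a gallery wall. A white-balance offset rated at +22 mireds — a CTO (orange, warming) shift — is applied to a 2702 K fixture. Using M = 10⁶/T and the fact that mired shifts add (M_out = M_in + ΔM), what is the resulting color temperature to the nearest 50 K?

2550 K

M_in = 10⁶/2702 = 370.10 mireds.
M_out = 370.10 + (+22) = 392.10 mireds.
T_out = 10⁶/392.10 = 2550.4 K → 2550 K.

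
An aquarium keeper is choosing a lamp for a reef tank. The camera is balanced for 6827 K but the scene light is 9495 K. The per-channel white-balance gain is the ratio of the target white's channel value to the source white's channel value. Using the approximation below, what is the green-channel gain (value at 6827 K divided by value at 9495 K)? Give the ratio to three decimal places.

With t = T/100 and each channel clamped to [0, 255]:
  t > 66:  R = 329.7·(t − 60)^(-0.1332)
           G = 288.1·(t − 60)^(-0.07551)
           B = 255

1.115

At 9495 K (t = 94.95):
  G = 288.1·(94.95 − 60)^(-0.07551) = 288.1·34.95^(-0.07551) = 288.1·0.76464 = 220.291.
At 6827 K (t = 68.27):
  G = 288.1·(68.27 − 60)^(-0.07551) = 288.1·8.27^(-0.07551) = 288.1·0.85255 = 245.619.
Gain = 245.619 / 220.291 = 1.1150 → 1.115.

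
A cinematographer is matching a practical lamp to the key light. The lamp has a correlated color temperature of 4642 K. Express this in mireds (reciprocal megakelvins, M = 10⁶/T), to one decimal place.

M = 10⁶ / 4642 = 215.424 → 215.4 mireds.

215.4 mireds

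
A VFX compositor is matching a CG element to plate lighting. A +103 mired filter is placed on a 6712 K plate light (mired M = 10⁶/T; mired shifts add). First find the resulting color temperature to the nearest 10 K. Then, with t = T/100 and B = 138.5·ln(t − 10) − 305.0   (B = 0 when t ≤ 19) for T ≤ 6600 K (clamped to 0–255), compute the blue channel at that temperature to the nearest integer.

165

M_in = 10⁶/6712 = 148.99; M_out = 148.99 + (+103) = 251.99.
T_out = 10⁶/251.99 = 3968.5 K → 3970 K; t = 39.7.
B = 138.5·ln(39.7 − 10) − 305.0 = 138.5·ln 29.7 − 305.0 = 138.5·3.3911 − 305.0 = 164.674.
Rounded: 165.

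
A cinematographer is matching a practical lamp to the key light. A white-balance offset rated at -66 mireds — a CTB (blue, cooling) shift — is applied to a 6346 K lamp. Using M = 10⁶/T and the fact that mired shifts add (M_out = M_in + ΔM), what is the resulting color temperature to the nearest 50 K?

M_in = 10⁶/6346 = 157.58 mireds.
M_out = 157.58 + (-66) = 91.58 mireds.
T_out = 10⁶/91.58 = 10919.5 K → 10900 K.

10900 K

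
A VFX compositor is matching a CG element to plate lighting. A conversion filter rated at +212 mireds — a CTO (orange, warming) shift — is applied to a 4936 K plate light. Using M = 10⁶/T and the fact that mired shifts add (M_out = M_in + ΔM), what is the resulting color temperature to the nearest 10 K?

M_in = 10⁶/4936 = 202.59 mireds.
M_out = 202.59 + (+212) = 414.59 mireds.
T_out = 10⁶/414.59 = 2412.0 K → 2410 K.

2410 K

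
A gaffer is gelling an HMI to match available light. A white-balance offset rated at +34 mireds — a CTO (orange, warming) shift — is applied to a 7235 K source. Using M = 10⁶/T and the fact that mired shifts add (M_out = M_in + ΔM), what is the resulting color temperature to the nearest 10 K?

M_in = 10⁶/7235 = 138.22 mireds.
M_out = 138.22 + (+34) = 172.22 mireds.
T_out = 10⁶/172.22 = 5806.6 K → 5810 K.

5810 K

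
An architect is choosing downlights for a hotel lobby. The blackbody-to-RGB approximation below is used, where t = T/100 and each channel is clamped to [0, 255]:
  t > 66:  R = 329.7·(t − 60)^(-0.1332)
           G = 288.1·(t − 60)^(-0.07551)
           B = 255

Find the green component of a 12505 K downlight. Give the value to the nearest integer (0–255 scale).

210

t = 12505/100 = 125.05; the t > 66 branch applies.
G = 288.1·(125.05 − 60)^(-0.07551) = 288.1·65.05^(-0.07551) = 288.1·0.72959 = 210.196.
Rounded: 210.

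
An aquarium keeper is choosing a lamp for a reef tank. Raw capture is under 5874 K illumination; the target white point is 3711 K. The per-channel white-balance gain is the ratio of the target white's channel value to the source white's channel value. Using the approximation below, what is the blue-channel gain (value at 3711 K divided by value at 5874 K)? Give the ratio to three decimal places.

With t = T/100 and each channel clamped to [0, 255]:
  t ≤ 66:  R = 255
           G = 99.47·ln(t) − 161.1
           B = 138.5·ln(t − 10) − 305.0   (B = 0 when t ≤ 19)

0.652

At 5874 K (t = 58.74):
  B = 138.5·ln(58.74 − 10) − 305.0 = 138.5·ln 48.74 − 305.0 = 138.5·3.8865 − 305.0 = 233.280.
At 3711 K (t = 37.11):
  B = 138.5·ln(37.11 − 10) − 305.0 = 138.5·ln 27.11 − 305.0 = 138.5·3.2999 − 305.0 = 152.037.
Gain = 152.037 / 233.280 = 0.6517 → 0.652.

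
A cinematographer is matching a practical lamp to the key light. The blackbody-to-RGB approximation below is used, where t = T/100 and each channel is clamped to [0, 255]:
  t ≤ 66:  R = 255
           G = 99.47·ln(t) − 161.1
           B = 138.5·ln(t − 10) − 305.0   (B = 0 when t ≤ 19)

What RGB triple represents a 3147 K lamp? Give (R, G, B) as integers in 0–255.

(255, 182, 120)

t = 3147/100 = 31.47; the t ≤ 66 branch applies.
R = 255 by definition for t ≤ 66.
G = 99.47·ln 31.47 − 161.1 = 99.47·3.4490 − 161.1 = 181.975.
B = 138.5·ln(31.47 − 10) − 305.0 = 138.5·ln 21.47 − 305.0 = 138.5·3.0667 − 305.0 = 119.732.
Rounded: (255, 182, 120).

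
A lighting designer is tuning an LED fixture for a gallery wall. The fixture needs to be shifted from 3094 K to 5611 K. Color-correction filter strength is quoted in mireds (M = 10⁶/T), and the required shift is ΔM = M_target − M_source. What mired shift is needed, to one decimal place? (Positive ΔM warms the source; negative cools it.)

M_source = 10⁶/3094 = 323.206; M_target = 10⁶/5611 = 178.221.
ΔM = 178.221 − 323.206 = -144.985 → -145.0 mireds, a cooling shift.

-145.0 mireds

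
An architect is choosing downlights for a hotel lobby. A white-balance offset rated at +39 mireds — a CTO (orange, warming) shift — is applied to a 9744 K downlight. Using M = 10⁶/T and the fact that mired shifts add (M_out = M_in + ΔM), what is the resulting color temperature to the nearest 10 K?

M_in = 10⁶/9744 = 102.63 mireds.
M_out = 102.63 + (+39) = 141.63 mireds.
T_out = 10⁶/141.63 = 7060.8 K → 7060 K.

7060 K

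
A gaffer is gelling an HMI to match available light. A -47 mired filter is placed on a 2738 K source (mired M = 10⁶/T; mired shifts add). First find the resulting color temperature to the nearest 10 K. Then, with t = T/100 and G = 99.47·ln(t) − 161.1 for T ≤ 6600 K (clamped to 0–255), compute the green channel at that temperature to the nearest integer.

182

M_in = 10⁶/2738 = 365.23; M_out = 365.23 + (-47) = 318.23.
T_out = 10⁶/318.23 = 3142.4 K → 3140 K; t = 31.4.
G = 99.47·ln 31.4 − 161.1 = 99.47·3.4468 − 161.1 = 181.754.
Rounded: 182.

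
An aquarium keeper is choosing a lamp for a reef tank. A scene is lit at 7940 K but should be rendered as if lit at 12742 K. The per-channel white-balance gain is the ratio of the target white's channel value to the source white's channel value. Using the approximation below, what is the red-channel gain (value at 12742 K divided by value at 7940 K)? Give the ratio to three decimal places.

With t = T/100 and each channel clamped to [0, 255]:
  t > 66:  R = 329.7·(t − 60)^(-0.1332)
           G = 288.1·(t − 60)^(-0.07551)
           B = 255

At 7940 K (t = 79.4):
  R = 329.7·(79.4 − 60)^(-0.1332) = 329.7·19.4^(-0.1332) = 329.7·0.67370 = 222.118.
At 12742 K (t = 127.42):
  R = 329.7·(127.42 − 60)^(-0.1332) = 329.7·67.42^(-0.1332) = 329.7·0.57070 = 188.159.
Gain = 188.159 / 222.118 = 0.8471 → 0.847.

0.847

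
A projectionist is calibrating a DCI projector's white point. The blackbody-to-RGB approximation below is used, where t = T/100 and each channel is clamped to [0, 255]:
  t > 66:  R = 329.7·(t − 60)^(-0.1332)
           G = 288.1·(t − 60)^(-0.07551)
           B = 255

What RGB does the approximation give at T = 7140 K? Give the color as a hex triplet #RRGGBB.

#EEF0FF

t = 7140/100 = 71.4; the t > 66 branch applies.
R = 329.7·(71.4 − 60)^(-0.1332) = 329.7·11.4^(-0.1332) = 329.7·0.72314 = 238.418.
G = 288.1·(71.4 − 60)^(-0.07551) = 288.1·11.4^(-0.07551) = 288.1·0.83213 = 239.738.
B = 255 by definition for t > 66.
Rounded: (238, 240, 255).
In hex: #EEF0FF.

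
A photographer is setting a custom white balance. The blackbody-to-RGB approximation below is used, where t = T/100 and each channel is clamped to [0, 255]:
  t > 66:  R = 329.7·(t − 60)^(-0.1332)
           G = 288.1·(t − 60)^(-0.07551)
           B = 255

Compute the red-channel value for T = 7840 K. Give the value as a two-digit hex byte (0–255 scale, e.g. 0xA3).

t = 7840/100 = 78.4; the t > 66 branch applies.
R = 329.7·(78.4 − 60)^(-0.1332) = 329.7·18.4^(-0.1332) = 329.7·0.67846 = 223.689.
Rounded: 224; in hex, 0xE0.

0xE0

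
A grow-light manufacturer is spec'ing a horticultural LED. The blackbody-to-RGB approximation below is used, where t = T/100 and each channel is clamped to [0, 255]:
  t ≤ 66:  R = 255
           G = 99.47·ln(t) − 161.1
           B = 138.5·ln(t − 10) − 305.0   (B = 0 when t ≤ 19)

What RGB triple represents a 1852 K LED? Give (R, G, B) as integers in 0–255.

(255, 129, 0)

t = 1852/100 = 18.52; the t ≤ 66 branch applies.
R = 255 by definition for t ≤ 66.
G = 99.47·ln 18.52 − 161.1 = 99.47·2.9189 − 161.1 = 129.238.
t = 18.52 ≤ 19, so B = 0.
Rounded: (255, 129, 0).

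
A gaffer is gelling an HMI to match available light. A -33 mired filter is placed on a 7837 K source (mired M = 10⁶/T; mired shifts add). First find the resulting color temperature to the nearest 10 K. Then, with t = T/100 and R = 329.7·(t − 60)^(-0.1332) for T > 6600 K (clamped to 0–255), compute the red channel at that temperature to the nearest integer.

M_in = 10⁶/7837 = 127.60; M_out = 127.60 + (-33) = 94.60.
T_out = 10⁶/94.60 = 10570.8 K → 10570 K; t = 105.7.
R = 329.7·(105.7 − 60)^(-0.1332) = 329.7·45.7^(-0.1332) = 329.7·0.60103 = 198.161.
Rounded: 198.

198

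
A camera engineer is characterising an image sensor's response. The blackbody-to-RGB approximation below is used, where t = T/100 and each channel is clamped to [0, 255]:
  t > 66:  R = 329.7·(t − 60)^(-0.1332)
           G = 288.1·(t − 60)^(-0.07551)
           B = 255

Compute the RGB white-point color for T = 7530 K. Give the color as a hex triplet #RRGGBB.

t = 7530/100 = 75.3; the t > 66 branch applies.
R = 329.7·(75.3 − 60)^(-0.1332) = 329.7·15.3^(-0.1332) = 329.7·0.69534 = 229.255.
G = 288.1·(75.3 − 60)^(-0.07551) = 288.1·15.3^(-0.07551) = 288.1·0.81385 = 234.470.
B = 255 by definition for t > 66.
Rounded: (229, 234, 255).
In hex: #E5EAFF.

#E5EAFF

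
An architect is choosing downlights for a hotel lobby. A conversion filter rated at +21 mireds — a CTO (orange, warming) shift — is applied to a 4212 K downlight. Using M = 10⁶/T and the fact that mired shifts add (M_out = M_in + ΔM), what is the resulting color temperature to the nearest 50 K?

3850 K

M_in = 10⁶/4212 = 237.42 mireds.
M_out = 237.42 + (+21) = 258.42 mireds.
T_out = 10⁶/258.42 = 3869.7 K → 3850 K.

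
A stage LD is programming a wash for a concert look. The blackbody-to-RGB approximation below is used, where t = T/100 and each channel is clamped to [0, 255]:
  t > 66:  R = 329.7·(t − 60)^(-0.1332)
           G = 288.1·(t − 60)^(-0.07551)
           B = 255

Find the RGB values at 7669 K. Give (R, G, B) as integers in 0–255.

(227, 233, 255)

t = 7669/100 = 76.69; the t > 66 branch applies.
R = 329.7·(76.69 − 60)^(-0.1332) = 329.7·16.69^(-0.1332) = 329.7·0.68734 = 226.615.
G = 288.1·(76.69 − 60)^(-0.07551) = 288.1·16.69^(-0.07551) = 288.1·0.80852 = 232.935.
B = 255 by definition for t > 66.
Rounded: (227, 233, 255).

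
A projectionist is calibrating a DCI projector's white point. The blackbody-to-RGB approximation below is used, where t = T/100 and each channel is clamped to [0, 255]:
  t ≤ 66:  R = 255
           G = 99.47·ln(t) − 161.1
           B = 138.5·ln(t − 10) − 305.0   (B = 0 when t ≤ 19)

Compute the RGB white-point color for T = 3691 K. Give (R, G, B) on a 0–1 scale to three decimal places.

t = 3691/100 = 36.91; the t ≤ 66 branch applies.
R = 255 by definition for t ≤ 66.
G = 99.47·ln 36.91 − 161.1 = 99.47·3.6085 − 161.1 = 197.836.
B = 138.5·ln(36.91 − 10) − 305.0 = 138.5·ln 26.91 − 305.0 = 138.5·3.2925 − 305.0 = 151.011.
Dividing each by 255: (1.0000, 0.7758, 0.5922) → (1.000, 0.776, 0.592).

(1.000, 0.776, 0.592)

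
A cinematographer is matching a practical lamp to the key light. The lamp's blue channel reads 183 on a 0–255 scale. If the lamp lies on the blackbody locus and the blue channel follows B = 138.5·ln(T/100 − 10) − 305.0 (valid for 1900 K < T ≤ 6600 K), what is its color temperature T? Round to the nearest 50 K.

ln(t − 10) = (183 + 305.0) / 138.5 = 3.5235.
t − 10 = e^3.5235 = 33.902, so t = 43.902.
T = 100·t = 4390 K → 4400 K to the nearest 50 K.

4400 K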